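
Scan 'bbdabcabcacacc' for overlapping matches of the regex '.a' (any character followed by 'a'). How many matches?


Pattern: .a means any character followed by 'a'.
Scanning 'bbdabcabcacacc' position-by-position:
  Pos 0: window 'bb' -> no
  Pos 1: window 'bd' -> no
  Pos 2: window 'da' -> MATCH
  Pos 3: window 'ab' -> no
  Pos 4: window 'bc' -> no
  Pos 5: window 'ca' -> MATCH
  Pos 6: window 'ab' -> no
  Pos 7: window 'bc' -> no
  Pos 8: window 'ca' -> MATCH
  Pos 9: window 'ac' -> no
  Pos 10: window 'ca' -> MATCH
  Pos 11: window 'ac' -> no
  Pos 12: window 'cc' -> no
  Pos 13: window 'c' -> no
Total matches: 4

4


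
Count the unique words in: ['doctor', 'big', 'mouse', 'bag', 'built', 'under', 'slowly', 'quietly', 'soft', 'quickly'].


Listing all tokens and tracking unique types:
  Token 1: 'doctor' -> NEW (unique so far: 1)
  Token 2: 'big' -> NEW (unique so far: 2)
  Token 3: 'mouse' -> NEW (unique so far: 3)
  Token 4: 'bag' -> NEW (unique so far: 4)
  Token 5: 'built' -> NEW (unique so far: 5)
  Token 6: 'under' -> NEW (unique so far: 6)
  Token 7: 'slowly' -> NEW (unique so far: 7)
  Token 8: 'quietly' -> NEW (unique so far: 8)
  Token 9: 'soft' -> NEW (unique so far: 9)
  Token 10: 'quickly' -> NEW (unique so far: 10)
Unique types: ('bag', 'big', 'built', 'doctor', 'mouse', 'quickly', 'quietly', 'slowly', 'soft', 'under')
Vocabulary size: 10

10


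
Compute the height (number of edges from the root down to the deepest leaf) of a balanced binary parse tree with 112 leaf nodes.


In a balanced binary tree with n leaves the deepest leaf is ceil(log2(n)) edges below the root.
log2(112) = 6.8074
ceil(6.8074) = 7
height (edges) = 7

7


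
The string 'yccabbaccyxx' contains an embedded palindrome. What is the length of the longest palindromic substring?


Scanning 'yccabbaccyxx' for palindromic substrings.
Substring at positions 0-9: 'yccabbaccy'.
Check: reverse('yccabbaccy') = 'yccabbaccy' -> palindrome confirmed.
Neighbouring characters ('-' / 'x') break symmetry, so it cannot extend further.
No longer palindromic substring exists; longest length = 10

10


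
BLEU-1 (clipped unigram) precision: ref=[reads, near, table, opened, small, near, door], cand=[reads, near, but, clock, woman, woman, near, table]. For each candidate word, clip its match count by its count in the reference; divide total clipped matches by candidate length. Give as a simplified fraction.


Reference word counts: {'door': 1, 'near': 2, 'opened': 1, 'reads': 1, 'small': 1, 'table': 1}
Checking each candidate word (with clipping):
  'reads' -> in reference (ref count 1, used 1/1) -> match (matches: 1)
  'near' -> in reference (ref count 2, used 1/2) -> match (matches: 2)
  'but' -> not in reference -> no match (matches: 2)
  'clock' -> not in reference -> no match (matches: 2)
  'woman' -> not in reference -> no match (matches: 2)
  'woman' -> not in reference -> no match (matches: 2)
  'near' -> in reference (ref count 2, used 2/2) -> match (matches: 3)
  'table' -> in reference (ref count 1, used 1/1) -> match (matches: 4)
Clipped matches: 4, Candidate length: 8
Precision = 4/8 = 1/2

1/2


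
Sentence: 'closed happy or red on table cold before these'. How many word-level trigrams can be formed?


Word trigrams from [9] words:
  Trigram 1: (closed happy or)
  Trigram 2: (happy or red)
  Trigram 3: (or red on)
  Trigram 4: (red on table)
  Trigram 5: (on table cold)
  Trigram 6: (table cold before)
  Trigram 7: (cold before these)
Total word trigrams: 9 - 2 = 7

7


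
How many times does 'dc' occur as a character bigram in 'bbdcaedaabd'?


Scanning 'bbdcaedaabd' for bigram 'dc':
  Position 0: 'bb' -> no
  Position 1: 'bd' -> no
  Position 2: 'dc' -> MATCH
  Position 3: 'ca' -> no
  Position 4: 'ae' -> no
  Position 5: 'ed' -> no
  Position 6: 'da' -> no
  Position 7: 'aa' -> no
  Position 8: 'ab' -> no
  Position 9: 'bd' -> no
Total matches: 1

1


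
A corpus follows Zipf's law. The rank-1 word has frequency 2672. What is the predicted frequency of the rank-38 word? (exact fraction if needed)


Zipf's law: freq(rank) = f1 / rank
f1 = 2672, rank = 38
freq = 2672 / 38
GCD(2672, 38) = 2
Simplified: 1336/19

1336/19


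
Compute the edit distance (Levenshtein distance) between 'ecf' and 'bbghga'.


Building DP table for s1='ecf' (len 3) and s2='bbghga' (len 6):
       b  b  g  h  g  a
    0  1  2  3  4  5  6
  e 1  1  2  3  4  5  6
  c 2  2  2  3  4  5  6
  f 3  3  3  3  4  5  6
Edit distance = dp[3][6] = 6

6


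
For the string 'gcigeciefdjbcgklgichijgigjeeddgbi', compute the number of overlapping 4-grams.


String 'gcigeciefdjbcgklgichijgigjeeddgbi' has length L = 33.
Number of overlapping n-grams = L - n + 1
Substituting: 33 - 4 + 1 = 30

30


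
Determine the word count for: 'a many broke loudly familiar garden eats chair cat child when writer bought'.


Counting words by splitting on spaces:
  Word 1: 'a'
  Word 2: 'many'
  Word 3: 'broke'
  Word 4: 'loudly'
  Word 5: 'familiar'
  Word 6: 'garden'
  Word 7: 'eats'
  Word 8: 'chair'
  Word 9: 'cat'
  Word 10: 'child'
  Word 11: 'when'
  Word 12: 'writer'
  Word 13: 'bought'
Total words: 13

13


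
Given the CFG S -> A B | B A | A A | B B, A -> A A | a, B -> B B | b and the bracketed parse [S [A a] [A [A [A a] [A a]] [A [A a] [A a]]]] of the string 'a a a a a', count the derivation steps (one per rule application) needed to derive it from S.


Every bracketed nonterminal node [X ...] in the tree is produced by exactly one rule application.
Reading the tree off as a leftmost derivation:
  Step 1: S  =>  A A   (applied S -> A A)
  Step 2: A A  =>  a A   (applied A -> a)
  Step 3: a A  =>  a A A   (applied A -> A A)
  Step 4: a A A  =>  a A A A   (applied A -> A A)
  Step 5: a A A A  =>  a a A A   (applied A -> a)
  Step 6: a a A A  =>  a a a A   (applied A -> a)
  Step 7: a a a A  =>  a a a A A   (applied A -> A A)
  Step 8: a a a A A  =>  a a a a A   (applied A -> a)
  Step 9: a a a a A  =>  a a a a a   (applied A -> a)
Final yield: a a a a a
Total rewrite steps: 9

9


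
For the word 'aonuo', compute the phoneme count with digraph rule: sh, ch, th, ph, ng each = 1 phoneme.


Parsing 'aonuo' greedily, digraphs first:
  'a' -> vowel phoneme (phonemes so far: 1)
  'o' -> vowel phoneme (phonemes so far: 2)
  'n' -> consonant phoneme (phonemes so far: 3)
  'u' -> vowel phoneme (phonemes so far: 4)
  'o' -> vowel phoneme (phonemes so far: 5)
Total phonemes: 5

5


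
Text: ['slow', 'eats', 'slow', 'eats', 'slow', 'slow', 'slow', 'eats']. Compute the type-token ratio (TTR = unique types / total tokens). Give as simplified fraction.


Tokens: 8
Unique types: ('eats', 'slow') = 2
TTR = 2/8
Simplify: divide both by 2 -> 1/4
TTR = 1/4

1/4


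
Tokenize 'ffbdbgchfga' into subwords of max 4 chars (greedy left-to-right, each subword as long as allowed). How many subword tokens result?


'ffbdbgchfga' has 11 characters.
Chunking with max size 4:
  Chunk 1: 'ffbd' (positions 0-3)
  Chunk 2: 'bgch' (positions 4-7)
  Chunk 3: 'fga' (positions 8-10)
Total chunks: ceil(11 / 4) = 3

3


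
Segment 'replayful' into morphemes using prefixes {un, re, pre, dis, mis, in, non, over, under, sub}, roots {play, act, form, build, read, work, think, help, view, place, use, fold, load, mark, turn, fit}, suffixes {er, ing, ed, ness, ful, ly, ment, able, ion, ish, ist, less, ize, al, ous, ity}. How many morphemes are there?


Segmenting 'replayful' against the inventory:
  're' -> prefix (morpheme 1)
  'play' -> root (morpheme 2)
  'ful' -> suffix (morpheme 3)
Total morphemes: 3

3


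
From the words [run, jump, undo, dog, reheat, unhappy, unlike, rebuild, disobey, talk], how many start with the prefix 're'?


Checking each word for prefix 're':
  'run' -> no (count: 0)
  'jump' -> no (count: 0)
  'undo' -> no (count: 0)
  'dog' -> no (count: 0)
  'reheat' -> YES, starts with 're' (count: 1)
  'unhappy' -> no (count: 1)
  'unlike' -> no (count: 1)
  'rebuild' -> YES, starts with 're' (count: 2)
  'disobey' -> no (count: 2)
  'talk' -> no (count: 2)
Total with prefix 're': 2

2


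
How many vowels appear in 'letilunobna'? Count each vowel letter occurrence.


Scanning each character of 'letilunobna':
  Position 1: 'l' -> consonant (running count: 0)
  Position 2: 'e' -> vowel (running count: 1)
  Position 3: 't' -> consonant (running count: 1)
  Position 4: 'i' -> vowel (running count: 2)
  Position 5: 'l' -> consonant (running count: 2)
  Position 6: 'u' -> vowel (running count: 3)
  Position 7: 'n' -> consonant (running count: 3)
  Position 8: 'o' -> vowel (running count: 4)
  Position 9: 'b' -> consonant (running count: 4)
  Position 10: 'n' -> consonant (running count: 4)
  Position 11: 'a' -> vowel (running count: 5)
Total vowels: 5

5


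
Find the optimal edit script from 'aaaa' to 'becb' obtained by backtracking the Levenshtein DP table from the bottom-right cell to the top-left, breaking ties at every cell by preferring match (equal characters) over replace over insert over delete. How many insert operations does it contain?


Edit distance = 4. Backtracking from cell (4, 4) with preference match > replace > insert > delete,
then listing the resulting alignment 'aaaa' -> 'becb' left to right:
  Step 1: replace a->b
  Step 2: replace a->e
  Step 3: replace a->c
  Step 4: replace a->b
Total insertions: 0

0


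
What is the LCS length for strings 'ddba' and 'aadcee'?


DP table for LCS of 'ddba' and 'aadcee':
       a  a  d  c  e  e
    0  0  0  0  0  0  0
  d 0  0  0  1  1  1  1
  d 0  0  0  1  1  1  1
  b 0  0  0  1  1  1  1
  a 0  1  1  1  1  1  1
LCS: 'd'
LCS length = 1

1


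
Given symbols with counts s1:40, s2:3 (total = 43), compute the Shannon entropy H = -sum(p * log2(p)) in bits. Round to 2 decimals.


Computing entropy H = -sum(p_i * log2(p_i)):
  s1: p = 40/43 = 0.9302, -p*log2(p) = 0.0971
  s2: p = 3/43 = 0.0698, -p*log2(p) = 0.2680
H = sum of terms = 0.3651
Rounded to 2 decimals: 0.37

0.37


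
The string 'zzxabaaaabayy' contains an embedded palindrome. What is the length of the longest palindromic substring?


Scanning 'zzxabaaaabayy' for palindromic substrings.
Substring at positions 3-10: 'abaaaaba'.
Check: reverse('abaaaaba') = 'abaaaaba' -> palindrome confirmed.
Neighbouring characters ('x' / 'y') break symmetry, so it cannot extend further.
No longer palindromic substring exists; longest length = 8

8


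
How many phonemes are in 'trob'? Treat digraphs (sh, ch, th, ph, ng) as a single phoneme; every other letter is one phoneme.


Parsing 'trob' greedily, digraphs first:
  't' -> consonant phoneme (phonemes so far: 1)
  'r' -> consonant phoneme (phonemes so far: 2)
  'o' -> vowel phoneme (phonemes so far: 3)
  'b' -> consonant phoneme (phonemes so far: 4)
Total phonemes: 4

4


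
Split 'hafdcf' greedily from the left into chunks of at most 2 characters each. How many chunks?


'hafdcf' has 6 characters.
Chunking with max size 2:
  Chunk 1: 'ha' (positions 0-1)
  Chunk 2: 'fd' (positions 2-3)
  Chunk 3: 'cf' (positions 4-5)
Total chunks: ceil(6 / 2) = 3

3


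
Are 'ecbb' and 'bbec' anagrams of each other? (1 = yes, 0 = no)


Sort characters of 'ecbb': 'bbce'
Sort characters of 'bbec': 'bbce'
Sorted forms match -> they ARE anagrams
Result: 1

1


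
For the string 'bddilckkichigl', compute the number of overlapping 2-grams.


String 'bddilckkichigl' has length L = 14.
Number of overlapping n-grams = L - n + 1
Substituting: 14 - 2 + 1 = 13

13


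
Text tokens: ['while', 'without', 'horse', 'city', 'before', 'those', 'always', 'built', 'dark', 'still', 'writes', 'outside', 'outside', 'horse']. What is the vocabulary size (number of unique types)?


Listing all tokens and tracking unique types:
  Token 1: 'while' -> NEW (unique so far: 1)
  Token 2: 'without' -> NEW (unique so far: 2)
  Token 3: 'horse' -> NEW (unique so far: 3)
  Token 4: 'city' -> NEW (unique so far: 4)
  Token 5: 'before' -> NEW (unique so far: 5)
  Token 6: 'those' -> NEW (unique so far: 6)
  Token 7: 'always' -> NEW (unique so far: 7)
  Token 8: 'built' -> NEW (unique so far: 8)
  Token 9: 'dark' -> NEW (unique so far: 9)
  Token 10: 'still' -> NEW (unique so far: 10)
  Token 11: 'writes' -> NEW (unique so far: 11)
  Token 12: 'outside' -> NEW (unique so far: 12)
  Token 13: 'outside' -> duplicate (unique so far: 12)
  Token 14: 'horse' -> duplicate (unique so far: 12)
Unique types: ('always', 'before', 'built', 'city', 'dark', 'horse', 'outside', 'still', 'those', 'while', 'without', 'writes')
Vocabulary size: 12

12


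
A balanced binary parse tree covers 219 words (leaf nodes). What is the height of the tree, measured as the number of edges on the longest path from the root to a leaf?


In a balanced binary tree with n leaves the deepest leaf is ceil(log2(n)) edges below the root.
log2(219) = 7.7748
ceil(7.7748) = 8
height (edges) = 8

8


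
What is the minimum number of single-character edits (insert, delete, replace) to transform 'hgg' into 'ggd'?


Building DP table for s1='hgg' (len 3) and s2='ggd' (len 3):
       g  g  d
    0  1  2  3
  h 1  1  2  3
  g 2  1  1  2
  g 3  2  1  2
Edit distance = dp[3][3] = 2

2


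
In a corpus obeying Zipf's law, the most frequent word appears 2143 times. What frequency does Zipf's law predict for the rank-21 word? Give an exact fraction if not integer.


Zipf's law: freq(rank) = f1 / rank
f1 = 2143, rank = 21
freq = 2143 / 21
GCD(2143, 21) = 1
Simplified: 2143/21

2143/21


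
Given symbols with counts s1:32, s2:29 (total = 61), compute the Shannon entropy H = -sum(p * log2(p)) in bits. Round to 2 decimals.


Computing entropy H = -sum(p_i * log2(p_i)):
  s1: p = 32/61 = 0.5246, -p*log2(p) = 0.4883
  s2: p = 29/61 = 0.4754, -p*log2(p) = 0.5100
H = sum of terms = 0.9983
Rounded to 2 decimals: 1.00

1.00


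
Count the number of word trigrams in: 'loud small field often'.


Word trigrams from [4] words:
  Trigram 1: (loud small field)
  Trigram 2: (small field often)
Total word trigrams: 4 - 2 = 2

2


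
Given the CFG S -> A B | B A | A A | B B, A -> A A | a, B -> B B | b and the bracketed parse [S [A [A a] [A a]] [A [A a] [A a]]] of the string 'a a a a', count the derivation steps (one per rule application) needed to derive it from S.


Every bracketed nonterminal node [X ...] in the tree is produced by exactly one rule application.
Reading the tree off as a leftmost derivation:
  Step 1: S  =>  A A   (applied S -> A A)
  Step 2: A A  =>  A A A   (applied A -> A A)
  Step 3: A A A  =>  a A A   (applied A -> a)
  Step 4: a A A  =>  a a A   (applied A -> a)
  Step 5: a a A  =>  a a A A   (applied A -> A A)
  Step 6: a a A A  =>  a a a A   (applied A -> a)
  Step 7: a a a A  =>  a a a a   (applied A -> a)
Final yield: a a a a
Total rewrite steps: 7

7


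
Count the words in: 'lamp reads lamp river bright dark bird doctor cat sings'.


Counting words by splitting on spaces:
  Word 1: 'lamp'
  Word 2: 'reads'
  Word 3: 'lamp'
  Word 4: 'river'
  Word 5: 'bright'
  Word 6: 'dark'
  Word 7: 'bird'
  Word 8: 'doctor'
  Word 9: 'cat'
  Word 10: 'sings'
Total words: 10

10


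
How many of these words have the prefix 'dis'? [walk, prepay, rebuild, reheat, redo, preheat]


Checking each word for prefix 'dis':
  'walk' -> no (count: 0)
  'prepay' -> no (count: 0)
  'rebuild' -> no (count: 0)
  'reheat' -> no (count: 0)
  'redo' -> no (count: 0)
  'preheat' -> no (count: 0)
Total with prefix 'dis': 0

0


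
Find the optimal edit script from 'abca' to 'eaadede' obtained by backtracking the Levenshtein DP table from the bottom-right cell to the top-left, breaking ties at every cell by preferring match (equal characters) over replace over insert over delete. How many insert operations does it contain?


Edit distance = 6. Backtracking from cell (4, 7) with preference match > replace > insert > delete,
then listing the resulting alignment 'abca' -> 'eaadede' left to right:
  Step 1: insert 'e' [insertion #1]
  Step 2: insert 'a' [insertion #2]
  Step 3: keep 'a'
  Step 4: insert 'd' [insertion #3]
  Step 5: replace b->e
  Step 6: replace c->d
  Step 7: replace a->e
Total insertions: 3

3


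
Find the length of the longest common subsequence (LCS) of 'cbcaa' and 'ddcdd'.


DP table for LCS of 'cbcaa' and 'ddcdd':
       d  d  c  d  d
    0  0  0  0  0  0
  c 0  0  0  1  1  1
  b 0  0  0  1  1  1
  c 0  0  0  1  1  1
  a 0  0  0  1  1  1
  a 0  0  0  1  1  1
LCS: 'c'
LCS length = 1

1


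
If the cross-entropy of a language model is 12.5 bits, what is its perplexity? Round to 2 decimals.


Perplexity formula: PP = 2^H
H = 12.5
PP = 2^12.5
Decompose: 2^12.5 = 2^12 * 2^0.5 = 2^12 * sqrt(2)
2^12 = 4096, sqrt(2) ~ 1.4142136
PP ~ 4096 * 1.4142136 = 5792.6189056
Rounded to 2 decimals: 5792.62

5792.62


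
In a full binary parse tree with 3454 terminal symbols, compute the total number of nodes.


Leaf nodes (terminals): 3454
Internal nodes = n - 1 = 3454 - 1 = 3453
Total = leaves + internal = 3454 + 3453 = 6907

6907


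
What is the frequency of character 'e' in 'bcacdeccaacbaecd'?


Scanning 'bcacdeccaacbaecd' for 'e':
  Position 5: 'e' -> MATCH (count: 1)
  Position 13: 'e' -> MATCH (count: 2)
Total occurrences of 'e': 2

2


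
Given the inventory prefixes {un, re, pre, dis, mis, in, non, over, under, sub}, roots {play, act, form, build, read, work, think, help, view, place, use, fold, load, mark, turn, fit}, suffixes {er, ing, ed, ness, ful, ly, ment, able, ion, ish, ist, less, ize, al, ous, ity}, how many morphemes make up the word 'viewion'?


Segmenting 'viewion' against the inventory:
  'view' -> root (morpheme 1)
  'ion' -> suffix (morpheme 2)
Total morphemes: 2

2


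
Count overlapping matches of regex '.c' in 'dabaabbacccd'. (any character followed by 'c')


Pattern: .c means any character followed by 'c'.
Scanning 'dabaabbacccd' position-by-position:
  Pos 0: window 'da' -> no
  Pos 1: window 'ab' -> no
  Pos 2: window 'ba' -> no
  Pos 3: window 'aa' -> no
  Pos 4: window 'ab' -> no
  Pos 5: window 'bb' -> no
  Pos 6: window 'ba' -> no
  Pos 7: window 'ac' -> MATCH
  Pos 8: window 'cc' -> MATCH
  Pos 9: window 'cc' -> MATCH
  Pos 10: window 'cd' -> no
  Pos 11: window 'd' -> no
Total matches: 3

3


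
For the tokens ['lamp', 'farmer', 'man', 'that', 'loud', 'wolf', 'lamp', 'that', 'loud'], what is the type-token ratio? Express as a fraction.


Tokens: 9
Unique types: ('farmer', 'lamp', 'loud', 'man', 'that', 'wolf') = 6
TTR = 6/9
Simplify: divide both by 3 -> 2/3
TTR = 2/3

2/3


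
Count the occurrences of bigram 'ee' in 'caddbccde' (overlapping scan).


Scanning 'caddbccde' for bigram 'ee':
  Position 0: 'ca' -> no
  Position 1: 'ad' -> no
  Position 2: 'dd' -> no
  Position 3: 'db' -> no
  Position 4: 'bc' -> no
  Position 5: 'cc' -> no
  Position 6: 'cd' -> no
  Position 7: 'de' -> no
Total matches: 0

0


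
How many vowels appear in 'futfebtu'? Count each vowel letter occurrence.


Scanning each character of 'futfebtu':
  Position 1: 'f' -> consonant (running count: 0)
  Position 2: 'u' -> vowel (running count: 1)
  Position 3: 't' -> consonant (running count: 1)
  Position 4: 'f' -> consonant (running count: 1)
  Position 5: 'e' -> vowel (running count: 2)
  Position 6: 'b' -> consonant (running count: 2)
  Position 7: 't' -> consonant (running count: 2)
  Position 8: 'u' -> vowel (running count: 3)
Total vowels: 3

3


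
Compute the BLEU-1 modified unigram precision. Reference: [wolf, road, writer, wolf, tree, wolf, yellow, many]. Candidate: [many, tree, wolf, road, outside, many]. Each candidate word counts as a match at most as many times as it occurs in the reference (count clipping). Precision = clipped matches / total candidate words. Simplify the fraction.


Reference word counts: {'many': 1, 'road': 1, 'tree': 1, 'wolf': 3, 'writer': 1, 'yellow': 1}
Checking each candidate word (with clipping):
  'many' -> in reference (ref count 1, used 1/1) -> match (matches: 1)
  'tree' -> in reference (ref count 1, used 1/1) -> match (matches: 2)
  'wolf' -> in reference (ref count 3, used 1/3) -> match (matches: 3)
  'road' -> in reference (ref count 1, used 1/1) -> match (matches: 4)
  'outside' -> not in reference -> no match (matches: 4)
  'many' -> ref count 1 already used up (1/1) -> clipped, no match (matches: 4)
Clipped matches: 4, Candidate length: 6
Precision = 4/6 = 2/3

2/3


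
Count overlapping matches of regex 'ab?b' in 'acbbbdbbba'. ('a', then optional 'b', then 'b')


Pattern: ab?b means 'a', then optional 'b', then 'b'.
Scanning 'acbbbdbbba' position-by-position:
  Pos 0: window 'acb' -> no
  Pos 1: window 'cbb' -> no
  Pos 2: window 'bbb' -> no
  Pos 3: window 'bbd' -> no
  Pos 4: window 'bdb' -> no
  Pos 5: window 'dbb' -> no
  Pos 6: window 'bbb' -> no
  Pos 7: window 'bba' -> no
  Pos 8: window 'ba' -> no
  Pos 9: window 'a' -> no
Total matches: 0

0


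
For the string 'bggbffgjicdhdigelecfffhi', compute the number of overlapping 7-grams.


String 'bggbffgjicdhdigelecfffhi' has length L = 24.
Number of overlapping n-grams = L - n + 1
Substituting: 24 - 7 + 1 = 18

18


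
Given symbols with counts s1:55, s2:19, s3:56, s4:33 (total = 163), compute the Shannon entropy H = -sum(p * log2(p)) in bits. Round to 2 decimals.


Computing entropy H = -sum(p_i * log2(p_i)):
  s1: p = 55/163 = 0.3374, -p*log2(p) = 0.5289
  s2: p = 19/163 = 0.1166, -p*log2(p) = 0.3614
  s3: p = 56/163 = 0.3436, -p*log2(p) = 0.5296
  s4: p = 33/163 = 0.2025, -p*log2(p) = 0.4665
H = sum of terms = 1.8864
Rounded to 2 decimals: 1.89

1.89


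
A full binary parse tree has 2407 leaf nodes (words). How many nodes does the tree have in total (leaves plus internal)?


Leaf nodes (terminals): 2407
Internal nodes = n - 1 = 2407 - 1 = 2406
Total = leaves + internal = 2407 + 2406 = 4813

4813


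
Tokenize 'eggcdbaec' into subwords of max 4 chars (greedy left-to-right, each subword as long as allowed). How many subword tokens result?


'eggcdbaec' has 9 characters.
Chunking with max size 4:
  Chunk 1: 'eggc' (positions 0-3)
  Chunk 2: 'dbae' (positions 4-7)
  Chunk 3: 'c' (positions 8-8)
Total chunks: ceil(9 / 4) = 3

3


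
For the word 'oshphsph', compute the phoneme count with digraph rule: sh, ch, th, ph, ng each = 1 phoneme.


Parsing 'oshphsph' greedily, digraphs first:
  'o' -> vowel phoneme (phonemes so far: 1)
  'sh' -> digraph (1 consonant phoneme) (phonemes so far: 2)
  'ph' -> digraph (1 consonant phoneme) (phonemes so far: 3)
  's' -> consonant phoneme (phonemes so far: 4)
  'ph' -> digraph (1 consonant phoneme) (phonemes so far: 5)
Total phonemes: 5

5


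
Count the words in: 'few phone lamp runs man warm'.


Counting words by splitting on spaces:
  Word 1: 'few'
  Word 2: 'phone'
  Word 3: 'lamp'
  Word 4: 'runs'
  Word 5: 'man'
  Word 6: 'warm'
Total words: 6

6


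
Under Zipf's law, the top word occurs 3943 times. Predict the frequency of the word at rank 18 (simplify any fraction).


Zipf's law: freq(rank) = f1 / rank
f1 = 3943, rank = 18
freq = 3943 / 18
GCD(3943, 18) = 1
Simplified: 3943/18

3943/18


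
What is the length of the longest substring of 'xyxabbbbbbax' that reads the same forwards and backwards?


Scanning 'xyxabbbbbbax' for palindromic substrings.
Substring at positions 2-11: 'xabbbbbbax'.
Check: reverse('xabbbbbbax') = 'xabbbbbbax' -> palindrome confirmed.
Neighbouring characters ('y' / '-') break symmetry, so it cannot extend further.
No longer palindromic substring exists; longest length = 10

10


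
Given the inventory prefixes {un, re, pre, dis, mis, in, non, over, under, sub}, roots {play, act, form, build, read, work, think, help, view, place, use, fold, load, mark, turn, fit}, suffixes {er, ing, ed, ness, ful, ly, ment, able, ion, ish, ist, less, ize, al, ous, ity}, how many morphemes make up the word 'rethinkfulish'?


Segmenting 'rethinkfulish' against the inventory:
  're' -> prefix (morpheme 1)
  'think' -> root (morpheme 2)
  'ful' -> suffix (morpheme 3)
  'ish' -> suffix (morpheme 4)
Total morphemes: 4

4


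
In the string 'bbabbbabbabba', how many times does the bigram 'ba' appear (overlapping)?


Scanning 'bbabbbabbabba' for bigram 'ba':
  Position 0: 'bb' -> no
  Position 1: 'ba' -> MATCH
  Position 2: 'ab' -> no
  Position 3: 'bb' -> no
  Position 4: 'bb' -> no
  Position 5: 'ba' -> MATCH
  Position 6: 'ab' -> no
  Position 7: 'bb' -> no
  Position 8: 'ba' -> MATCH
  Position 9: 'ab' -> no
  Position 10: 'bb' -> no
  Position 11: 'ba' -> MATCH
Total matches: 4

4


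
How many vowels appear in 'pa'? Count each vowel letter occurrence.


Scanning each character of 'pa':
  Position 1: 'p' -> consonant (running count: 0)
  Position 2: 'a' -> vowel (running count: 1)
Total vowels: 1

1


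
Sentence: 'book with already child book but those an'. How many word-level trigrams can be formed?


Word trigrams from [8] words:
  Trigram 1: (book with already)
  Trigram 2: (with already child)
  Trigram 3: (already child book)
  Trigram 4: (child book but)
  Trigram 5: (book but those)
  Trigram 6: (but those an)
Total word trigrams: 8 - 2 = 6

6


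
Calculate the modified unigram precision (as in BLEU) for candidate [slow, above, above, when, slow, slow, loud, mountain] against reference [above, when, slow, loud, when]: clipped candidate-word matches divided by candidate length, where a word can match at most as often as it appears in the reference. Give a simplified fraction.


Reference word counts: {'above': 1, 'loud': 1, 'slow': 1, 'when': 2}
Checking each candidate word (with clipping):
  'slow' -> in reference (ref count 1, used 1/1) -> match (matches: 1)
  'above' -> in reference (ref count 1, used 1/1) -> match (matches: 2)
  'above' -> ref count 1 already used up (1/1) -> clipped, no match (matches: 2)
  'when' -> in reference (ref count 2, used 1/2) -> match (matches: 3)
  'slow' -> ref count 1 already used up (1/1) -> clipped, no match (matches: 3)
  'slow' -> ref count 1 already used up (1/1) -> clipped, no match (matches: 3)
  'loud' -> in reference (ref count 1, used 1/1) -> match (matches: 4)
  'mountain' -> not in reference -> no match (matches: 4)
Clipped matches: 4, Candidate length: 8
Precision = 4/8 = 1/2

1/2


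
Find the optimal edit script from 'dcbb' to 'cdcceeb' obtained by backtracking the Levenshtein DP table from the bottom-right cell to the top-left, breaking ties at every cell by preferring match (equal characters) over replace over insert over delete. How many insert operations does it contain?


Edit distance = 4. Backtracking from cell (4, 7) with preference match > replace > insert > delete,
then listing the resulting alignment 'dcbb' -> 'cdcceeb' left to right:
  Step 1: insert 'c' [insertion #1]
  Step 2: keep 'd'
  Step 3: insert 'c' [insertion #2]
  Step 4: keep 'c'
  Step 5: insert 'e' [insertion #3]
  Step 6: replace b->e
  Step 7: keep 'b'
Total insertions: 3

3


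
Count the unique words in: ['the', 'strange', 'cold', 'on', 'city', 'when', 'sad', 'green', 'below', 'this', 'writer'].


Listing all tokens and tracking unique types:
  Token 1: 'the' -> NEW (unique so far: 1)
  Token 2: 'strange' -> NEW (unique so far: 2)
  Token 3: 'cold' -> NEW (unique so far: 3)
  Token 4: 'on' -> NEW (unique so far: 4)
  Token 5: 'city' -> NEW (unique so far: 5)
  Token 6: 'when' -> NEW (unique so far: 6)
  Token 7: 'sad' -> NEW (unique so far: 7)
  Token 8: 'green' -> NEW (unique so far: 8)
  Token 9: 'below' -> NEW (unique so far: 9)
  Token 10: 'this' -> NEW (unique so far: 10)
  Token 11: 'writer' -> NEW (unique so far: 11)
Unique types: ('below', 'city', 'cold', 'green', 'on', 'sad', 'strange', 'the', 'this', 'when', 'writer')
Vocabulary size: 11

11


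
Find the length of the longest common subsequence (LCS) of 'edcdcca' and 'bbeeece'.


DP table for LCS of 'edcdcca' and 'bbeeece':
       b  b  e  e  e  c  e
    0  0  0  0  0  0  0  0
  e 0  0  0  1  1  1  1  1
  d 0  0  0  1  1  1  1  1
  c 0  0  0  1  1  1  2  2
  d 0  0  0  1  1  1  2  2
  c 0  0  0  1  1  1  2  2
  c 0  0  0  1  1  1  2  2
  a 0  0  0  1  1  1  2  2
LCS: 'ec'
LCS length = 2

2


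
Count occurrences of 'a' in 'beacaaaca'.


Scanning 'beacaaaca' for 'a':
  Position 2: 'a' -> MATCH (count: 1)
  Position 4: 'a' -> MATCH (count: 2)
  Position 5: 'a' -> MATCH (count: 3)
  Position 6: 'a' -> MATCH (count: 4)
  Position 8: 'a' -> MATCH (count: 5)
Total occurrences of 'a': 5

5


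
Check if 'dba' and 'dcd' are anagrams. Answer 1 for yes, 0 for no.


Sort characters of 'dba': 'abd'
Sort characters of 'dcd': 'cdd'
Sorted forms differ -> they are NOT anagrams
Result: 0

0


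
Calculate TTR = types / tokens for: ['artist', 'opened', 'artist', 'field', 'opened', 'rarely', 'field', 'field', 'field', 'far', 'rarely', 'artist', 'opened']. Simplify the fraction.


Tokens: 13
Unique types: ('artist', 'far', 'field', 'opened', 'rarely') = 5
TTR = 5/13
Already in lowest terms.

5/13


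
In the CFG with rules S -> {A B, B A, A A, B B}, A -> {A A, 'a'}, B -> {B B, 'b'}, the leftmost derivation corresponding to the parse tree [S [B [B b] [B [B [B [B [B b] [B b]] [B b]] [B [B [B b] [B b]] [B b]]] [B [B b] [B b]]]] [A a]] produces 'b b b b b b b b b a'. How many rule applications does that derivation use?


Every bracketed nonterminal node [X ...] in the tree is produced by exactly one rule application.
Reading the tree off as a leftmost derivation:
  Step 1: S  =>  B A   (applied S -> B A)
  Step 2: B A  =>  B B A   (applied B -> B B)
  Step 3: B B A  =>  b B A   (applied B -> b)
  Step 4: b B A  =>  b B B A   (applied B -> B B)
  Step 5: b B B A  =>  b B B B A   (applied B -> B B)
  Step 6: b B B B A  =>  b B B B B A   (applied B -> B B)
  Step 7: b B B B B A  =>  b B B B B B A   (applied B -> B B)
  Step 8: b B B B B B A  =>  b b B B B B A   (applied B -> b)
  Step 9: b b B B B B A  =>  b b b B B B A   (applied B -> b)
  Step 10: b b b B B B A  =>  b b b b B B A   (applied B -> b)
  Step 11: b b b b B B A  =>  b b b b B B B A   (applied B -> B B)
  Step 12: b b b b B B B A  =>  b b b b B B B B A   (applied B -> B B)
  Step 13: b b b b B B B B A  =>  b b b b b B B B A   (applied B -> b)
  Step 14: b b b b b B B B A  =>  b b b b b b B B A   (applied B -> b)
  Step 15: b b b b b b B B A  =>  b b b b b b b B A   (applied B -> b)
  Step 16: b b b b b b b B A  =>  b b b b b b b B B A   (applied B -> B B)
  Step 17: b b b b b b b B B A  =>  b b b b b b b b B A   (applied B -> b)
  Step 18: b b b b b b b b B A  =>  b b b b b b b b b A   (applied B -> b)
  Step 19: b b b b b b b b b A  =>  b b b b b b b b b a   (applied A -> a)
Final yield: b b b b b b b b b a
Total rewrite steps: 19

19


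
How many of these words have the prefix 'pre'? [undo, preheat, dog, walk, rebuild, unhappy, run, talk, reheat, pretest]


Checking each word for prefix 'pre':
  'undo' -> no (count: 0)
  'preheat' -> YES, starts with 'pre' (count: 1)
  'dog' -> no (count: 1)
  'walk' -> no (count: 1)
  'rebuild' -> no (count: 1)
  'unhappy' -> no (count: 1)
  'run' -> no (count: 1)
  'talk' -> no (count: 1)
  'reheat' -> no (count: 1)
  'pretest' -> YES, starts with 'pre' (count: 2)
Total with prefix 'pre': 2

2


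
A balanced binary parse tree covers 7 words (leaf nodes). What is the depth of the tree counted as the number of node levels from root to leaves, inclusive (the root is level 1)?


In a balanced binary tree with n leaves the deepest leaf is ceil(log2(n)) edges below the root,
so counting node levels inclusive of root and leaves gives ceil(log2(n)) + 1 levels.
log2(7) = 2.8074
ceil(2.8074) = 3
levels = 3 + 1 = 4

4


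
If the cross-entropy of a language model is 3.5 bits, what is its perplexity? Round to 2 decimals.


Perplexity formula: PP = 2^H
H = 3.5
PP = 2^3.5
Decompose: 2^3.5 = 2^3 * 2^0.5 = 2^3 * sqrt(2)
2^3 = 8, sqrt(2) ~ 1.4142136
PP ~ 8 * 1.4142136 = 11.3137088
Rounded to 2 decimals: 11.31

11.31


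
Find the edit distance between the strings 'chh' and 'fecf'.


Building DP table for s1='chh' (len 3) and s2='fecf' (len 4):
       f  e  c  f
    0  1  2  3  4
  c 1  1  2  2  3
  h 2  2  2  3  3
  h 3  3  3  3  4
Edit distance = dp[3][4] = 4

4


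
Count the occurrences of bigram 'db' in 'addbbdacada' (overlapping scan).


Scanning 'addbbdacada' for bigram 'db':
  Position 0: 'ad' -> no
  Position 1: 'dd' -> no
  Position 2: 'db' -> MATCH
  Position 3: 'bb' -> no
  Position 4: 'bd' -> no
  Position 5: 'da' -> no
  Position 6: 'ac' -> no
  Position 7: 'ca' -> no
  Position 8: 'ad' -> no
  Position 9: 'da' -> no
Total matches: 1

1


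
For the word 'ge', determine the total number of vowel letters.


Scanning each character of 'ge':
  Position 1: 'g' -> consonant (running count: 0)
  Position 2: 'e' -> vowel (running count: 1)
Total vowels: 1

1


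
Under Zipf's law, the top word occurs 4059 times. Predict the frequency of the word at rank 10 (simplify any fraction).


Zipf's law: freq(rank) = f1 / rank
f1 = 4059, rank = 10
freq = 4059 / 10
GCD(4059, 10) = 1
Simplified: 4059/10

4059/10


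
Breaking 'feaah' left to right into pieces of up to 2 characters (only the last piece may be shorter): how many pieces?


'feaah' has 5 characters.
Chunking with max size 2:
  Chunk 1: 'fe' (positions 0-1)
  Chunk 2: 'aa' (positions 2-3)
  Chunk 3: 'h' (positions 4-4)
Total chunks: ceil(5 / 2) = 3

3


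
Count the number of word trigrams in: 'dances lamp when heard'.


Word trigrams from [4] words:
  Trigram 1: (dances lamp when)
  Trigram 2: (lamp when heard)
Total word trigrams: 4 - 2 = 2

2


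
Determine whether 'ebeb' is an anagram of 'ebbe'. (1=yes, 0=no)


Sort characters of 'ebeb': 'bbee'
Sort characters of 'ebbe': 'bbee'
Sorted forms match -> they ARE anagrams
Result: 1

1


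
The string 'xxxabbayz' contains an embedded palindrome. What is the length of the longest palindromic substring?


Scanning 'xxxabbayz' for palindromic substrings.
Substring at positions 3-6: 'abba'.
Check: reverse('abba') = 'abba' -> palindrome confirmed.
Neighbouring characters ('x' / 'y') break symmetry, so it cannot extend further.
No longer palindromic substring exists; longest length = 4

4


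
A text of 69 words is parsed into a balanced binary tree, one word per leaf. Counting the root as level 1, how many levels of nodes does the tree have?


In a balanced binary tree with n leaves the deepest leaf is ceil(log2(n)) edges below the root,
so counting node levels inclusive of root and leaves gives ceil(log2(n)) + 1 levels.
log2(69) = 6.1085
ceil(6.1085) = 7
levels = 7 + 1 = 8

8


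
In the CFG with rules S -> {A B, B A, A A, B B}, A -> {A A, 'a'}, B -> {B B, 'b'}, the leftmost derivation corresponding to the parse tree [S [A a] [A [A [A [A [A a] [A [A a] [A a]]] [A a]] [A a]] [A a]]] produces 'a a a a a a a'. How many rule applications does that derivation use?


Every bracketed nonterminal node [X ...] in the tree is produced by exactly one rule application.
Reading the tree off as a leftmost derivation:
  Step 1: S  =>  A A   (applied S -> A A)
  Step 2: A A  =>  a A   (applied A -> a)
  Step 3: a A  =>  a A A   (applied A -> A A)
  Step 4: a A A  =>  a A A A   (applied A -> A A)
  Step 5: a A A A  =>  a A A A A   (applied A -> A A)
  Step 6: a A A A A  =>  a A A A A A   (applied A -> A A)
  Step 7: a A A A A A  =>  a a A A A A   (applied A -> a)
  Step 8: a a A A A A  =>  a a A A A A A   (applied A -> A A)
  Step 9: a a A A A A A  =>  a a a A A A A   (applied A -> a)
  Step 10: a a a A A A A  =>  a a a a A A A   (applied A -> a)
  Step 11: a a a a A A A  =>  a a a a a A A   (applied A -> a)
  Step 12: a a a a a A A  =>  a a a a a a A   (applied A -> a)
  Step 13: a a a a a a A  =>  a a a a a a a   (applied A -> a)
Final yield: a a a a a a a
Total rewrite steps: 13

13


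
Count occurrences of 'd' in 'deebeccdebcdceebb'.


Scanning 'deebeccdebcdceebb' for 'd':
  Position 0: 'd' -> MATCH (count: 1)
  Position 7: 'd' -> MATCH (count: 2)
  Position 11: 'd' -> MATCH (count: 3)
Total occurrences of 'd': 3

3


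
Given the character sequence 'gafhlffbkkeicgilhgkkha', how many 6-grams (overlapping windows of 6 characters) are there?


String 'gafhlffbkkeicgilhgkkha' has length L = 22.
Number of overlapping n-grams = L - n + 1
Substituting: 22 - 6 + 1 = 17

17


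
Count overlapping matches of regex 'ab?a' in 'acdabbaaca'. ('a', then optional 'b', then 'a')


Pattern: ab?a means 'a', then optional 'b', then 'a'.
Scanning 'acdabbaaca' position-by-position:
  Pos 0: window 'acd' -> no
  Pos 1: window 'cda' -> no
  Pos 2: window 'dab' -> no
  Pos 3: window 'abb' -> no
  Pos 4: window 'bba' -> no
  Pos 5: window 'baa' -> no
  Pos 6: window 'aac' -> MATCH
  Pos 7: window 'aca' -> no
  Pos 8: window 'ca' -> no
  Pos 9: window 'a' -> no
Total matches: 1

1


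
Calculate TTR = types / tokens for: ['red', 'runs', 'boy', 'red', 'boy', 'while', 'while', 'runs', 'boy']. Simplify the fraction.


Tokens: 9
Unique types: ('boy', 'red', 'runs', 'while') = 4
TTR = 4/9
Already in lowest terms.

4/9


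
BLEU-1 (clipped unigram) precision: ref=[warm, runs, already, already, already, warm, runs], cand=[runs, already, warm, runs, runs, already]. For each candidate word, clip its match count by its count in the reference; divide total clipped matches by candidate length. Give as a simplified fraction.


Reference word counts: {'already': 3, 'runs': 2, 'warm': 2}
Checking each candidate word (with clipping):
  'runs' -> in reference (ref count 2, used 1/2) -> match (matches: 1)
  'already' -> in reference (ref count 3, used 1/3) -> match (matches: 2)
  'warm' -> in reference (ref count 2, used 1/2) -> match (matches: 3)
  'runs' -> in reference (ref count 2, used 2/2) -> match (matches: 4)
  'runs' -> ref count 2 already used up (2/2) -> clipped, no match (matches: 4)
  'already' -> in reference (ref count 3, used 2/3) -> match (matches: 5)
Clipped matches: 5, Candidate length: 6
Precision = 5/6

5/6


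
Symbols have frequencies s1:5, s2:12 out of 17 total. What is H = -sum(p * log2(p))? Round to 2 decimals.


Computing entropy H = -sum(p_i * log2(p_i)):
  s1: p = 5/17 = 0.2941, -p*log2(p) = 0.5193
  s2: p = 12/17 = 0.7059, -p*log2(p) = 0.3547
H = sum of terms = 0.8740
Rounded to 2 decimals: 0.87

0.87


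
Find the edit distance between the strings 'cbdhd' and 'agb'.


Building DP table for s1='cbdhd' (len 5) and s2='agb' (len 3):
       a  g  b
    0  1  2  3
  c 1  1  2  3
  b 2  2  2  2
  d 3  3  3  3
  h 4  4  4  4
  d 5  5  5  5
Edit distance = dp[5][3] = 5

5


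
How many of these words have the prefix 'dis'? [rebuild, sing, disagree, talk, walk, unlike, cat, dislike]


Checking each word for prefix 'dis':
  'rebuild' -> no (count: 0)
  'sing' -> no (count: 0)
  'disagree' -> YES, starts with 'dis' (count: 1)
  'talk' -> no (count: 1)
  'walk' -> no (count: 1)
  'unlike' -> no (count: 1)
  'cat' -> no (count: 1)
  'dislike' -> YES, starts with 'dis' (count: 2)
Total with prefix 'dis': 2

2


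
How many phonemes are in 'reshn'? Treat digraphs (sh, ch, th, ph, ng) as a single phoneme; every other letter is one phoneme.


Parsing 'reshn' greedily, digraphs first:
  'r' -> consonant phoneme (phonemes so far: 1)
  'e' -> vowel phoneme (phonemes so far: 2)
  'sh' -> digraph (1 consonant phoneme) (phonemes so far: 3)
  'n' -> consonant phoneme (phonemes so far: 4)
Total phonemes: 4

4


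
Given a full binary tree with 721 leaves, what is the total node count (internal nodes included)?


Leaf nodes (terminals): 721
Internal nodes = n - 1 = 721 - 1 = 720
Total = leaves + internal = 721 + 720 = 1441

1441


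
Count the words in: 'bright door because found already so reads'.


Counting words by splitting on spaces:
  Word 1: 'bright'
  Word 2: 'door'
  Word 3: 'because'
  Word 4: 'found'
  Word 5: 'already'
  Word 6: 'so'
  Word 7: 'reads'
Total words: 7

7


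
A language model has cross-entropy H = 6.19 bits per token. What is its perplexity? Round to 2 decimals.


Perplexity formula: PP = 2^H
H = 6.19
PP = 2^6.19
Decompose: 2^6.19 = 2^6 * 2^0.19
2^6 = 64, 2^0.19 ~ 1.1407637
PP ~ 64 * 1.1407637 = 73.0088768
Rounded to 2 decimals: 73.01

73.01
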